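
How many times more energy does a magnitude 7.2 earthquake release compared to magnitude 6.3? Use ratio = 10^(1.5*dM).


M2 - M1 = 7.2 - 6.3 = 0.9
1.5 * 0.9 = 1.35
ratio = 10^1.35 = 22.39

22.39


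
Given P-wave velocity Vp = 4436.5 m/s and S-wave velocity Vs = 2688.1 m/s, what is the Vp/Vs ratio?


Vp/Vs = 4436.5 / 2688.1
= 1.6504

1.6504


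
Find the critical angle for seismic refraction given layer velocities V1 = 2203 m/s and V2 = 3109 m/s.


V1/V2 = 2203/3109 = 0.708588
theta_c = arcsin(0.708588) = 45.1201 degrees

45.1201


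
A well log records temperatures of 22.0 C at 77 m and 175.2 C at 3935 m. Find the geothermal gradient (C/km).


dT = 175.2 - 22.0 = 153.2 C
dz = 3935 - 77 = 3858 m
gradient = dT/dz * 1000 = 153.2/3858 * 1000 = 39.7097 C/km

39.7097


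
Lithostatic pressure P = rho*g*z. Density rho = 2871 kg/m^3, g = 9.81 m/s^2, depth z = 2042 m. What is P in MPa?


P = rho * g * z / 1e6
= 2871 * 9.81 * 2042 / 1e6
= 57511929.42 / 1e6
= 57.5119 MPa

57.5119


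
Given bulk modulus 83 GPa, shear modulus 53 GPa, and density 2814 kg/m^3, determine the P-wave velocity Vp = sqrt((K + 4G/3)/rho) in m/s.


First compute the effective modulus:
K + 4G/3 = 83e9 + 4*53e9/3 = 153666666666.67 Pa
Then divide by density:
153666666666.67 / 2814 = 54607912.8169 Pa/(kg/m^3)
Take the square root:
Vp = sqrt(54607912.8169) = 7389.72 m/s

7389.72


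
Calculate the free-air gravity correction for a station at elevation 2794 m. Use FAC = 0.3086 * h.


FAC = 0.3086 * h
= 0.3086 * 2794
= 862.2284 mGal

862.2284


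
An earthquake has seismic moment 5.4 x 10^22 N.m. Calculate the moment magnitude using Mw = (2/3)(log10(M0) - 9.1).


log10(M0) = log10(5.4 x 10^22) = 22.7324
Mw = 2/3 * (22.7324 - 9.1)
= 2/3 * 13.6324
= 9.09

9.09


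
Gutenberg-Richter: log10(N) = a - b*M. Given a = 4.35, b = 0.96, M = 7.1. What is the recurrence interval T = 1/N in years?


log10(N) = 4.35 - 0.96*7.1 = -2.466
N = 10^-2.466 = 0.00342
T = 1/N = 1/0.00342 = 292.4152 years

292.4152


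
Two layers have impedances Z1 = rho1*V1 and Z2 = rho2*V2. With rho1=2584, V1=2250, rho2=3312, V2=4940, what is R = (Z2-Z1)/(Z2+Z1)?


Z1 = 2584 * 2250 = 5814000
Z2 = 3312 * 4940 = 16361280
R = (16361280 - 5814000) / (16361280 + 5814000) = 10547280 / 22175280 = 0.4756

0.4756


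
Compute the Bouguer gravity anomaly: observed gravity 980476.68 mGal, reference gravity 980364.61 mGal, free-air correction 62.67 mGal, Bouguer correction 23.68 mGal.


BA = g_obs - g_ref + FAC - BC
= 980476.68 - 980364.61 + 62.67 - 23.68
= 151.06 mGal

151.06


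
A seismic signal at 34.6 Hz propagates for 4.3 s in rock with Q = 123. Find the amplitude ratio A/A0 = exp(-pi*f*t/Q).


pi*f*t/Q = pi*34.6*4.3/123 = 3.80005
A/A0 = exp(-3.80005) = 0.02237

0.02237


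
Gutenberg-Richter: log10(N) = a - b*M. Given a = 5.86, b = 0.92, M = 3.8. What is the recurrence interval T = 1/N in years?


log10(N) = 5.86 - 0.92*3.8 = 2.364
N = 10^2.364 = 231.206479
T = 1/N = 1/231.206479 = 0.0043 years

0.0043


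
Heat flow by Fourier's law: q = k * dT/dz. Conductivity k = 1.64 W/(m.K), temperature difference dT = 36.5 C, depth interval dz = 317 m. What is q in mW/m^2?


q = k * dT / dz * 1000
= 1.64 * 36.5 / 317 * 1000
= 0.188833 * 1000
= 188.8328 mW/m^2

188.8328


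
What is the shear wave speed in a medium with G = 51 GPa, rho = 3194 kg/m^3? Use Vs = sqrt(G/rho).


Convert G to Pa: G = 51e9 Pa
Compute G/rho = 51e9 / 3194 = 15967438.948
Vs = sqrt(15967438.948) = 3995.93 m/s

3995.93


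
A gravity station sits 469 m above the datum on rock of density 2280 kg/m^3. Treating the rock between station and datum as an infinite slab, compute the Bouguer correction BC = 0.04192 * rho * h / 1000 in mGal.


BC = 0.04192 * rho * h / 1000
= 0.04192 * 2280 * 469 / 1000
= 44.8259 mGal

44.8259


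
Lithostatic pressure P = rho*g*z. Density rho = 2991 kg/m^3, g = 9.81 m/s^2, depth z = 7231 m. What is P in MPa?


P = rho * g * z / 1e6
= 2991 * 9.81 * 7231 / 1e6
= 212169905.01 / 1e6
= 212.1699 MPa

212.1699


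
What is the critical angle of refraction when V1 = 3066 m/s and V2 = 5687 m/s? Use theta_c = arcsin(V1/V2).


V1/V2 = 3066/5687 = 0.539124
theta_c = arcsin(0.539124) = 32.624 degrees

32.624


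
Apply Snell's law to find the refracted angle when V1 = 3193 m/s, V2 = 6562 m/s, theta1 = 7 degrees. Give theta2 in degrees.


sin(theta1) = sin(7 deg) = 0.121869
sin(theta2) = V2/V1 * sin(theta1) = 6562/3193 * 0.121869 = 0.250456
theta2 = arcsin(0.250456) = 14.5045 degrees

14.5045


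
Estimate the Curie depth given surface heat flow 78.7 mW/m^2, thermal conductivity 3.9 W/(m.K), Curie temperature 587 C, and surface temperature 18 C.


T_Curie - T_surf = 587 - 18 = 569 C
Convert q to W/m^2: 78.7 mW/m^2 = 0.0787 W/m^2
d = 569 * 3.9 / 0.0787 = 28196.95 m

28196.95


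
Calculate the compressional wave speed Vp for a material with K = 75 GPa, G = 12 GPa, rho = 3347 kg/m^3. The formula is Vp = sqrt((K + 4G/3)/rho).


First compute the effective modulus:
K + 4G/3 = 75e9 + 4*12e9/3 = 91000000000.0 Pa
Then divide by density:
91000000000.0 / 3347 = 27188527.0391 Pa/(kg/m^3)
Take the square root:
Vp = sqrt(27188527.0391) = 5214.26 m/s

5214.26


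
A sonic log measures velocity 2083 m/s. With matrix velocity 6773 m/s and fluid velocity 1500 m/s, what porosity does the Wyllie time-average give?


1/V - 1/Vm = 1/2083 - 1/6773 = 0.00033243
1/Vf - 1/Vm = 1/1500 - 1/6773 = 0.00051902
phi = 0.00033243 / 0.00051902 = 0.6405

0.6405


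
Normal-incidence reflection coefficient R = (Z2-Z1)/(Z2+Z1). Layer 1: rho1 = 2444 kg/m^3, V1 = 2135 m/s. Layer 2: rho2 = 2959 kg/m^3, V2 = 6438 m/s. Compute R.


Z1 = 2444 * 2135 = 5217940
Z2 = 2959 * 6438 = 19050042
R = (19050042 - 5217940) / (19050042 + 5217940) = 13832102 / 24267982 = 0.57

0.57


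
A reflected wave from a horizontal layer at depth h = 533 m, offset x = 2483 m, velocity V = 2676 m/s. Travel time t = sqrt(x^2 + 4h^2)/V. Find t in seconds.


x^2 + 4h^2 = 2483^2 + 4*533^2 = 6165289 + 1136356 = 7301645
sqrt(7301645) = 2702.1556
t = 2702.1556 / 2676 = 1.0098 s

1.0098


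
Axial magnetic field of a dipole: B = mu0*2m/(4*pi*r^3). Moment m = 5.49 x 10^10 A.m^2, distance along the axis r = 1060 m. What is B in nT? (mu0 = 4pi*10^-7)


m = 5.49 x 10^10 = 54900000000 A.m^2
2m = 109800000000 A.m^2
r^3 = 1060^3 = 1191016000
B = (4pi*10^-7) * 109800000000 / (4*pi * 1191016000) * 1e9
= 137978.749346 / 14966748463.63 * 1e9
= 9219.0197 nT

9219.0197


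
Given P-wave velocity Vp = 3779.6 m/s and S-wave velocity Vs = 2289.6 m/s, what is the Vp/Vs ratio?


Vp/Vs = 3779.6 / 2289.6
= 1.6508

1.6508


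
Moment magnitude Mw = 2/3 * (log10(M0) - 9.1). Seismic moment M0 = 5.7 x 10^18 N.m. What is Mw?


log10(M0) = log10(5.7 x 10^18) = 18.7559
Mw = 2/3 * (18.7559 - 9.1)
= 2/3 * 9.6559
= 6.44

6.44


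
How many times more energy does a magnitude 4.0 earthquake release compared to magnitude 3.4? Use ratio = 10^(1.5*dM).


M2 - M1 = 4.0 - 3.4 = 0.6
1.5 * 0.6 = 0.9
ratio = 10^0.9 = 7.94

7.94


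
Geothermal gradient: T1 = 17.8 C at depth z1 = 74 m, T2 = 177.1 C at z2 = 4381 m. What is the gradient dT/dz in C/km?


dT = 177.1 - 17.8 = 159.3 C
dz = 4381 - 74 = 4307 m
gradient = dT/dz * 1000 = 159.3/4307 * 1000 = 36.9863 C/km

36.9863


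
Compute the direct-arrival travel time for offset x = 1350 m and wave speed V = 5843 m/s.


t = x / V
= 1350 / 5843
= 0.231 s

0.231


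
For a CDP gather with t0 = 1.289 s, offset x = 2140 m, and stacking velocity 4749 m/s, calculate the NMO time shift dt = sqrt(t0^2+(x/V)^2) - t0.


x/Vnmo = 2140/4749 = 0.450621
(x/Vnmo)^2 = 0.203059
t0^2 = 1.661521
sqrt(1.661521 + 0.203059) = 1.365496
dt = 1.365496 - 1.289 = 0.076496

0.076496


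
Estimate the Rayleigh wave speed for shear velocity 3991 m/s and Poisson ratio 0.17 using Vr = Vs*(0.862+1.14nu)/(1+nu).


Numerator factor = 0.862 + 1.14*0.17 = 1.0558
Denominator = 1 + 0.17 = 1.17
Vr = 3991 * 1.0558 / 1.17 = 3601.45 m/s

3601.45


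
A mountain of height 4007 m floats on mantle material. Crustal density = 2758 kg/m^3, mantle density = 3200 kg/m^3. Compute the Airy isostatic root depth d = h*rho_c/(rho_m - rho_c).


rho_m - rho_c = 3200 - 2758 = 442
d = 4007 * 2758 / 442
= 11051306 / 442
= 25002.95 m

25002.95


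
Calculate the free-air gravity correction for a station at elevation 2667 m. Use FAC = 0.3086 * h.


FAC = 0.3086 * h
= 0.3086 * 2667
= 823.0362 mGal

823.0362


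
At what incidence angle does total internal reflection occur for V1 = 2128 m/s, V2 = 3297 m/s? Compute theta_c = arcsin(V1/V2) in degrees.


V1/V2 = 2128/3297 = 0.645435
theta_c = arcsin(0.645435) = 40.1983 degrees

40.1983


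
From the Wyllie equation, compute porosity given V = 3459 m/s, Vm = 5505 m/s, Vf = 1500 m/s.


1/V - 1/Vm = 1/3459 - 1/5505 = 0.00010745
1/Vf - 1/Vm = 1/1500 - 1/5505 = 0.00048501
phi = 0.00010745 / 0.00048501 = 0.2215

0.2215


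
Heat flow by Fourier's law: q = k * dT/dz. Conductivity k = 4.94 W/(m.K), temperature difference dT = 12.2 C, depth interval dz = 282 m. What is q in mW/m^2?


q = k * dT / dz * 1000
= 4.94 * 12.2 / 282 * 1000
= 0.213716 * 1000
= 213.7163 mW/m^2

213.7163


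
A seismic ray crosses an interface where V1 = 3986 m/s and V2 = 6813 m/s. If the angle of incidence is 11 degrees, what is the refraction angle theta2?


sin(theta1) = sin(11 deg) = 0.190809
sin(theta2) = V2/V1 * sin(theta1) = 6813/3986 * 0.190809 = 0.326137
theta2 = arcsin(0.326137) = 19.0345 degrees

19.0345


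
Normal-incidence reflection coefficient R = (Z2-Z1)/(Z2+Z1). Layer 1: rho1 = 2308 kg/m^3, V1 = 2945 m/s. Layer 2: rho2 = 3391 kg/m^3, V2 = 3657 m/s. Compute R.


Z1 = 2308 * 2945 = 6797060
Z2 = 3391 * 3657 = 12400887
R = (12400887 - 6797060) / (12400887 + 6797060) = 5603827 / 19197947 = 0.2919

0.2919


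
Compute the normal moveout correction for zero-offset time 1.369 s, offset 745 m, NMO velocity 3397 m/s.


x/Vnmo = 745/3397 = 0.219311
(x/Vnmo)^2 = 0.048097
t0^2 = 1.874161
sqrt(1.874161 + 0.048097) = 1.386455
dt = 1.386455 - 1.369 = 0.017455

0.017455


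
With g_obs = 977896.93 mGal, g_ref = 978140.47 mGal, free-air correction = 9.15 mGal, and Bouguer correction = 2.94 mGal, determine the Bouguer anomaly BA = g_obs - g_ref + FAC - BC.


BA = g_obs - g_ref + FAC - BC
= 977896.93 - 978140.47 + 9.15 - 2.94
= -237.33 mGal

-237.33


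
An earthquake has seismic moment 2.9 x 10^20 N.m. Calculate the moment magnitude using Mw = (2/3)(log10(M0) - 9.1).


log10(M0) = log10(2.9 x 10^20) = 20.4624
Mw = 2/3 * (20.4624 - 9.1)
= 2/3 * 11.3624
= 7.57

7.57


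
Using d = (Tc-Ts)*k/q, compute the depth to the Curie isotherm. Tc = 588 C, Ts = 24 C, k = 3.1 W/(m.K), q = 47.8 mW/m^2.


T_Curie - T_surf = 588 - 24 = 564 C
Convert q to W/m^2: 47.8 mW/m^2 = 0.0478 W/m^2
d = 564 * 3.1 / 0.0478 = 36577.41 m

36577.41


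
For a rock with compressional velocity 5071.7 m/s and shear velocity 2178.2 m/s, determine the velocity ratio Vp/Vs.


Vp/Vs = 5071.7 / 2178.2
= 2.3284

2.3284


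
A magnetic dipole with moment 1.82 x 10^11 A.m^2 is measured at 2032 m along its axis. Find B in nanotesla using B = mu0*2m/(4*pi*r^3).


m = 1.82 x 10^11 = 182000000000 A.m^2
2m = 364000000000 A.m^2
r^3 = 2032^3 = 8390176768
B = (4pi*10^-7) * 364000000000 / (4*pi * 8390176768) * 1e9
= 457415.890363 / 105434070786.67 * 1e9
= 4338.4068 nT

4338.4068


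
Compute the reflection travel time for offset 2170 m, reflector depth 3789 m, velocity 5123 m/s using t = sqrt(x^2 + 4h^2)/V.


x^2 + 4h^2 = 2170^2 + 4*3789^2 = 4708900 + 57426084 = 62134984
sqrt(62134984) = 7882.5747
t = 7882.5747 / 5123 = 1.5387 s

1.5387


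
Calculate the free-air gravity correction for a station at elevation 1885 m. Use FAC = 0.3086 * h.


FAC = 0.3086 * h
= 0.3086 * 1885
= 581.711 mGal

581.711


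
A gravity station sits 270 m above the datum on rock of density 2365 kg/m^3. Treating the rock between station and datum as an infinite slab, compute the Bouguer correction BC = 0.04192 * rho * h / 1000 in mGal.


BC = 0.04192 * rho * h / 1000
= 0.04192 * 2365 * 270 / 1000
= 26.768 mGal

26.768


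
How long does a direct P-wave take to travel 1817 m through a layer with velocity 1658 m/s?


t = x / V
= 1817 / 1658
= 1.0959 s

1.0959


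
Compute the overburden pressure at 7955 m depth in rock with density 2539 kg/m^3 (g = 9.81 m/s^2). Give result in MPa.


P = rho * g * z / 1e6
= 2539 * 9.81 * 7955 / 1e6
= 198139878.45 / 1e6
= 198.1399 MPa

198.1399


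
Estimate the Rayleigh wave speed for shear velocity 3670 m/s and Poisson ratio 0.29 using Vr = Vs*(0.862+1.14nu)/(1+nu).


Numerator factor = 0.862 + 1.14*0.29 = 1.1926
Denominator = 1 + 0.29 = 1.29
Vr = 3670 * 1.1926 / 1.29 = 3392.9 m/s

3392.9


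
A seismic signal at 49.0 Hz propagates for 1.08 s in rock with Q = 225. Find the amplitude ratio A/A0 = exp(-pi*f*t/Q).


pi*f*t/Q = pi*49.0*1.08/225 = 0.738903
A/A0 = exp(-0.738903) = 0.477638

0.477638


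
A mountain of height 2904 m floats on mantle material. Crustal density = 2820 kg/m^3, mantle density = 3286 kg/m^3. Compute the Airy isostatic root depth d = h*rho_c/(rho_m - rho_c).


rho_m - rho_c = 3286 - 2820 = 466
d = 2904 * 2820 / 466
= 8189280 / 466
= 17573.56 m

17573.56


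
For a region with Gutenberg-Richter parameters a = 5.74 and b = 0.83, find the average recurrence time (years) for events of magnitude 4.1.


log10(N) = 5.74 - 0.83*4.1 = 2.337
N = 10^2.337 = 217.270118
T = 1/N = 1/217.270118 = 0.0046 years

0.0046


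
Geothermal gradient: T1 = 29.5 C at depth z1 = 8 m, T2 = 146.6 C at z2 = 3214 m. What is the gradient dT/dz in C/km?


dT = 146.6 - 29.5 = 117.1 C
dz = 3214 - 8 = 3206 m
gradient = dT/dz * 1000 = 117.1/3206 * 1000 = 36.5253 C/km

36.5253


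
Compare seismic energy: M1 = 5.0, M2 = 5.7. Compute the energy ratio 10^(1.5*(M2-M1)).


M2 - M1 = 5.7 - 5.0 = 0.7
1.5 * 0.7 = 1.05
ratio = 10^1.05 = 11.22

11.22


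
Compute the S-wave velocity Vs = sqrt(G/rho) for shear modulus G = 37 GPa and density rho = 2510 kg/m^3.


Convert G to Pa: G = 37e9 Pa
Compute G/rho = 37e9 / 2510 = 14741035.8566
Vs = sqrt(14741035.8566) = 3839.41 m/s

3839.41


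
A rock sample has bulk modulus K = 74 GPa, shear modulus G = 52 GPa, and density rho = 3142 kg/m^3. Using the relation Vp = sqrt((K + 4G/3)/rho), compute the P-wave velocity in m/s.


First compute the effective modulus:
K + 4G/3 = 74e9 + 4*52e9/3 = 143333333333.33 Pa
Then divide by density:
143333333333.33 / 3142 = 45618502.0157 Pa/(kg/m^3)
Take the square root:
Vp = sqrt(45618502.0157) = 6754.15 m/s

6754.15


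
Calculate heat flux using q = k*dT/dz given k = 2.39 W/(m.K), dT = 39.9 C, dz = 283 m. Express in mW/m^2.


q = k * dT / dz * 1000
= 2.39 * 39.9 / 283 * 1000
= 0.336965 * 1000
= 336.9647 mW/m^2

336.9647


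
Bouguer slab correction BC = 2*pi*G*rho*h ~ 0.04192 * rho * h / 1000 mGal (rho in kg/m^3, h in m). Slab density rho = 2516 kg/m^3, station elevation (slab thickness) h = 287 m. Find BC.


BC = 0.04192 * rho * h / 1000
= 0.04192 * 2516 * 287 / 1000
= 30.2701 mGal

30.2701


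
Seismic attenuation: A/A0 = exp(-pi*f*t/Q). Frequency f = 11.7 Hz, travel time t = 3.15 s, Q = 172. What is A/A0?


pi*f*t/Q = pi*11.7*3.15/172 = 0.673159
A/A0 = exp(-0.673159) = 0.510094

0.510094


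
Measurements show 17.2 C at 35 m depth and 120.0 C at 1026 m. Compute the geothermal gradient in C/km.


dT = 120.0 - 17.2 = 102.8 C
dz = 1026 - 35 = 991 m
gradient = dT/dz * 1000 = 102.8/991 * 1000 = 103.7336 C/km

103.7336


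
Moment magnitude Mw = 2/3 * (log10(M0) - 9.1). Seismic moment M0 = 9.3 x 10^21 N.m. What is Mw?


log10(M0) = log10(9.3 x 10^21) = 21.9685
Mw = 2/3 * (21.9685 - 9.1)
= 2/3 * 12.8685
= 8.58

8.58


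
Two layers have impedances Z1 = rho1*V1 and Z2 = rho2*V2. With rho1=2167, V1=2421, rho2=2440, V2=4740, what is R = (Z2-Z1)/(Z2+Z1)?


Z1 = 2167 * 2421 = 5246307
Z2 = 2440 * 4740 = 11565600
R = (11565600 - 5246307) / (11565600 + 5246307) = 6319293 / 16811907 = 0.3759

0.3759


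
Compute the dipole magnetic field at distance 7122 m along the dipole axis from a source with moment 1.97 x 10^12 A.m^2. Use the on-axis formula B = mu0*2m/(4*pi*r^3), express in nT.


m = 1.97 x 10^12 = 1970000000000 A.m^2
2m = 3940000000000 A.m^2
r^3 = 7122^3 = 361248379848
B = (4pi*10^-7) * 3940000000000 / (4*pi * 361248379848) * 1e9
= 4951150.022058 / 4539581025006.77 * 1e9
= 1090.6623 nT

1090.6623


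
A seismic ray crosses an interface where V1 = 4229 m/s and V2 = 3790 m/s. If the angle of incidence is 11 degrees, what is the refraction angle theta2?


sin(theta1) = sin(11 deg) = 0.190809
sin(theta2) = V2/V1 * sin(theta1) = 3790/4229 * 0.190809 = 0.171002
theta2 = arcsin(0.171002) = 9.8461 degrees

9.8461


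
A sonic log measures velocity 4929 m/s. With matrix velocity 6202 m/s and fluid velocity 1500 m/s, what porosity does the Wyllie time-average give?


1/V - 1/Vm = 1/4929 - 1/6202 = 4.164e-05
1/Vf - 1/Vm = 1/1500 - 1/6202 = 0.00050543
phi = 4.164e-05 / 0.00050543 = 0.0824

0.0824


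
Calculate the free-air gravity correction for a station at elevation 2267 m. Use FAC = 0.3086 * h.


FAC = 0.3086 * h
= 0.3086 * 2267
= 699.5962 mGal

699.5962


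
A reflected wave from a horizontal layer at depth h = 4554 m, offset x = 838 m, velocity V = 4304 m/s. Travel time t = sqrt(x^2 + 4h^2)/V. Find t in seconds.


x^2 + 4h^2 = 838^2 + 4*4554^2 = 702244 + 82955664 = 83657908
sqrt(83657908) = 9146.4697
t = 9146.4697 / 4304 = 2.1251 s

2.1251


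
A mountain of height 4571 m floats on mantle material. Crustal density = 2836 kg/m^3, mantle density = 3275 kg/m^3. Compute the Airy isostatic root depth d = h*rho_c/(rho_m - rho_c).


rho_m - rho_c = 3275 - 2836 = 439
d = 4571 * 2836 / 439
= 12963356 / 439
= 29529.28 m

29529.28


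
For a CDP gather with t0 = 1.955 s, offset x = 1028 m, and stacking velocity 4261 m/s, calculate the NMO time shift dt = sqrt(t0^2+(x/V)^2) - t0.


x/Vnmo = 1028/4261 = 0.241258
(x/Vnmo)^2 = 0.058205
t0^2 = 3.822025
sqrt(3.822025 + 0.058205) = 1.96983
dt = 1.96983 - 1.955 = 0.01483

0.01483


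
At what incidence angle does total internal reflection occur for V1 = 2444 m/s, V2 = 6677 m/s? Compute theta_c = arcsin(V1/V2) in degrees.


V1/V2 = 2444/6677 = 0.366033
theta_c = arcsin(0.366033) = 21.4711 degrees

21.4711


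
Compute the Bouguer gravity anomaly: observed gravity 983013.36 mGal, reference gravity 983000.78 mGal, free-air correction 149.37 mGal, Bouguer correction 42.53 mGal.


BA = g_obs - g_ref + FAC - BC
= 983013.36 - 983000.78 + 149.37 - 42.53
= 119.42 mGal

119.42


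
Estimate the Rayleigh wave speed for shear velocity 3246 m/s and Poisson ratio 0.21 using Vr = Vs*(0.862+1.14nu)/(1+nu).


Numerator factor = 0.862 + 1.14*0.21 = 1.1014
Denominator = 1 + 0.21 = 1.21
Vr = 3246 * 1.1014 / 1.21 = 2954.66 m/s

2954.66


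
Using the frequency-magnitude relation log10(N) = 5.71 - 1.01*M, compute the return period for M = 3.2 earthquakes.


log10(N) = 5.71 - 1.01*3.2 = 2.478
N = 10^2.478 = 300.60763
T = 1/N = 1/300.60763 = 0.0033 years

0.0033


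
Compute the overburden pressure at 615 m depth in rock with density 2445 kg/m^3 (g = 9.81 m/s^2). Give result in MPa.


P = rho * g * z / 1e6
= 2445 * 9.81 * 615 / 1e6
= 14751051.75 / 1e6
= 14.7511 MPa

14.7511


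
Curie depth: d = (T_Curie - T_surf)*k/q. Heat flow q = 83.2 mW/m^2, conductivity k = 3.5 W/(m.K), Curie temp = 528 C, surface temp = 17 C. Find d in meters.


T_Curie - T_surf = 528 - 17 = 511 C
Convert q to W/m^2: 83.2 mW/m^2 = 0.0832 W/m^2
d = 511 * 3.5 / 0.0832 = 21496.39 m

21496.39


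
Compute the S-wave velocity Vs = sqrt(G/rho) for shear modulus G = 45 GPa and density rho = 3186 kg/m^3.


Convert G to Pa: G = 45e9 Pa
Compute G/rho = 45e9 / 3186 = 14124293.7853
Vs = sqrt(14124293.7853) = 3758.23 m/s

3758.23


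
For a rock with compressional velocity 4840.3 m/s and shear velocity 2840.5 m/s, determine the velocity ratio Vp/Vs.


Vp/Vs = 4840.3 / 2840.5
= 1.704

1.704


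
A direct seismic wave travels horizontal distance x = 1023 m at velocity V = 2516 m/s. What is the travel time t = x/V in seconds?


t = x / V
= 1023 / 2516
= 0.4066 s

0.4066


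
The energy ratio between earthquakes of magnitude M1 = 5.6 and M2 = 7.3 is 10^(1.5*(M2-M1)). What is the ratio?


M2 - M1 = 7.3 - 5.6 = 1.7
1.5 * 1.7 = 2.55
ratio = 10^2.55 = 354.81

354.81


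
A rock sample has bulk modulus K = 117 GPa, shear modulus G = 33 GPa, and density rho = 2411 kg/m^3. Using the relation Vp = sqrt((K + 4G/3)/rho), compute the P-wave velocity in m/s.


First compute the effective modulus:
K + 4G/3 = 117e9 + 4*33e9/3 = 161000000000.0 Pa
Then divide by density:
161000000000.0 / 2411 = 66777270.842 Pa/(kg/m^3)
Take the square root:
Vp = sqrt(66777270.842) = 8171.74 m/s

8171.74


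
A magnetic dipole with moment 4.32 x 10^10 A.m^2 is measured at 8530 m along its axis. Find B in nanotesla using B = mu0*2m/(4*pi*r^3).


m = 4.32 x 10^10 = 43200000000 A.m^2
2m = 86400000000 A.m^2
r^3 = 8530^3 = 620650477000
B = (4pi*10^-7) * 86400000000 / (4*pi * 620650477000) * 1e9
= 108573.442108 / 7799323915960.8 * 1e9
= 13.9209 nT

13.9209


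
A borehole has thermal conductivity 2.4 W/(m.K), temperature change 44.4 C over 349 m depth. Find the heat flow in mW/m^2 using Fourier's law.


q = k * dT / dz * 1000
= 2.4 * 44.4 / 349 * 1000
= 0.30533 * 1000
= 305.3295 mW/m^2

305.3295


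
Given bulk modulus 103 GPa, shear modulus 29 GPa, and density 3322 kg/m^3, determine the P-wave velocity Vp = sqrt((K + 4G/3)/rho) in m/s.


First compute the effective modulus:
K + 4G/3 = 103e9 + 4*29e9/3 = 141666666666.67 Pa
Then divide by density:
141666666666.67 / 3322 = 42644992.9761 Pa/(kg/m^3)
Take the square root:
Vp = sqrt(42644992.9761) = 6530.31 m/s

6530.31


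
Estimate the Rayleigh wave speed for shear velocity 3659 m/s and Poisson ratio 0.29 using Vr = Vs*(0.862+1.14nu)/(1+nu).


Numerator factor = 0.862 + 1.14*0.29 = 1.1926
Denominator = 1 + 0.29 = 1.29
Vr = 3659 * 1.1926 / 1.29 = 3382.73 m/s

3382.73


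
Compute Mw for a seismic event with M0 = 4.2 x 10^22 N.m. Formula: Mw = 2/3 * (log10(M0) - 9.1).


log10(M0) = log10(4.2 x 10^22) = 22.6232
Mw = 2/3 * (22.6232 - 9.1)
= 2/3 * 13.5232
= 9.02

9.02


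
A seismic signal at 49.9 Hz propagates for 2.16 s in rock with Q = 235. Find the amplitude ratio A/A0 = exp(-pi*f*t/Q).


pi*f*t/Q = pi*49.9*2.16/235 = 1.440908
A/A0 = exp(-1.440908) = 0.236713

0.236713


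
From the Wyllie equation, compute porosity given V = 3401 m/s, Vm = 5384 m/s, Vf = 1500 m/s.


1/V - 1/Vm = 1/3401 - 1/5384 = 0.0001083
1/Vf - 1/Vm = 1/1500 - 1/5384 = 0.00048093
phi = 0.0001083 / 0.00048093 = 0.2252

0.2252


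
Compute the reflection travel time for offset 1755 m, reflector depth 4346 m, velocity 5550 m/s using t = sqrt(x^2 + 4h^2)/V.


x^2 + 4h^2 = 1755^2 + 4*4346^2 = 3080025 + 75550864 = 78630889
sqrt(78630889) = 8867.406
t = 8867.406 / 5550 = 1.5977 s

1.5977


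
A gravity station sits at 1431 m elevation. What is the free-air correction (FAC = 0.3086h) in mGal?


FAC = 0.3086 * h
= 0.3086 * 1431
= 441.6066 mGal

441.6066


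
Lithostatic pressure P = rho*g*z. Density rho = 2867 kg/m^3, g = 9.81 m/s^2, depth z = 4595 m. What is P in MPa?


P = rho * g * z / 1e6
= 2867 * 9.81 * 4595 / 1e6
= 129235615.65 / 1e6
= 129.2356 MPa

129.2356


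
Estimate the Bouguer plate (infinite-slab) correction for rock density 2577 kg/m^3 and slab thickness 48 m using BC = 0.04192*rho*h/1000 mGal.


BC = 0.04192 * rho * h / 1000
= 0.04192 * 2577 * 48 / 1000
= 5.1853 mGal

5.1853


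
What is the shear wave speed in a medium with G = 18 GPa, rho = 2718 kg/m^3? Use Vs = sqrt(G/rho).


Convert G to Pa: G = 18e9 Pa
Compute G/rho = 18e9 / 2718 = 6622516.5563
Vs = sqrt(6622516.5563) = 2573.43 m/s

2573.43


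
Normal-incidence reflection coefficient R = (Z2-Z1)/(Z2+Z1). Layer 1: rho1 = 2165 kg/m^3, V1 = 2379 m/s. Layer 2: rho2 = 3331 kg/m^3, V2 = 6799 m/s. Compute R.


Z1 = 2165 * 2379 = 5150535
Z2 = 3331 * 6799 = 22647469
R = (22647469 - 5150535) / (22647469 + 5150535) = 17496934 / 27798004 = 0.6294

0.6294


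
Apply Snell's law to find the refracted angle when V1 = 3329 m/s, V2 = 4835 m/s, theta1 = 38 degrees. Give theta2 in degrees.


sin(theta1) = sin(38 deg) = 0.615661
sin(theta2) = V2/V1 * sin(theta1) = 4835/3329 * 0.615661 = 0.894179
theta2 = arcsin(0.894179) = 63.4032 degrees

63.4032


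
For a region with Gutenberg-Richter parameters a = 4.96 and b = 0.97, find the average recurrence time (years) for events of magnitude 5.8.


log10(N) = 4.96 - 0.97*5.8 = -0.666
N = 10^-0.666 = 0.215774
T = 1/N = 1/0.215774 = 4.6345 years

4.6345


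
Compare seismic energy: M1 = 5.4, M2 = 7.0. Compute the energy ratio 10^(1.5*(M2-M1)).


M2 - M1 = 7.0 - 5.4 = 1.6
1.5 * 1.6 = 2.4
ratio = 10^2.4 = 251.19

251.19


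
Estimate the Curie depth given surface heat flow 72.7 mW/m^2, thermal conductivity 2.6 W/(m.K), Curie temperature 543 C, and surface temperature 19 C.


T_Curie - T_surf = 543 - 19 = 524 C
Convert q to W/m^2: 72.7 mW/m^2 = 0.0727 W/m^2
d = 524 * 2.6 / 0.0727 = 18740.03 m

18740.03


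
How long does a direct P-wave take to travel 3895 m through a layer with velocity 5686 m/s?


t = x / V
= 3895 / 5686
= 0.685 s

0.685


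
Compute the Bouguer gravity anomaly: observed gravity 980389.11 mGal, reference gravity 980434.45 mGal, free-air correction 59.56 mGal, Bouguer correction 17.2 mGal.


BA = g_obs - g_ref + FAC - BC
= 980389.11 - 980434.45 + 59.56 - 17.2
= -2.98 mGal

-2.98


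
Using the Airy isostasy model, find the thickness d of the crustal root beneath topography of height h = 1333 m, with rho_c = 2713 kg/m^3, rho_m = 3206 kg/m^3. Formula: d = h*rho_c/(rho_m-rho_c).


rho_m - rho_c = 3206 - 2713 = 493
d = 1333 * 2713 / 493
= 3616429 / 493
= 7335.56 m

7335.56


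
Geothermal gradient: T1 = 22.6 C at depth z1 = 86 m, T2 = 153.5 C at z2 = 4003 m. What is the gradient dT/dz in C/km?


dT = 153.5 - 22.6 = 130.9 C
dz = 4003 - 86 = 3917 m
gradient = dT/dz * 1000 = 130.9/3917 * 1000 = 33.4184 C/km

33.4184


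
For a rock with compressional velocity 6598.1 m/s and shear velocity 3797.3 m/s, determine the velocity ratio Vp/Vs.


Vp/Vs = 6598.1 / 3797.3
= 1.7376

1.7376


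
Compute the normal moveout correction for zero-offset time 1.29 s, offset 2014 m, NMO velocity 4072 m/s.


x/Vnmo = 2014/4072 = 0.494597
(x/Vnmo)^2 = 0.244626
t0^2 = 1.6641
sqrt(1.6641 + 0.244626) = 1.381567
dt = 1.381567 - 1.29 = 0.091567

0.091567


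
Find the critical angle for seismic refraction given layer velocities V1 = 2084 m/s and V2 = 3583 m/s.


V1/V2 = 2084/3583 = 0.581636
theta_c = arcsin(0.581636) = 35.5657 degrees

35.5657


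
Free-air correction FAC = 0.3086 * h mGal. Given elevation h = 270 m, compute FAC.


FAC = 0.3086 * h
= 0.3086 * 270
= 83.322 mGal

83.322


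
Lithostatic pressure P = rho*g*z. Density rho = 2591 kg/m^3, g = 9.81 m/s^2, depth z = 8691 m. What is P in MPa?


P = rho * g * z / 1e6
= 2591 * 9.81 * 8691 / 1e6
= 220905317.61 / 1e6
= 220.9053 MPa

220.9053


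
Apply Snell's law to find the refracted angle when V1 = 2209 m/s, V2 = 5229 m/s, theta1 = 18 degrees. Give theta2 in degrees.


sin(theta1) = sin(18 deg) = 0.309017
sin(theta2) = V2/V1 * sin(theta1) = 5229/2209 * 0.309017 = 0.731485
theta2 = arcsin(0.731485) = 47.011 degrees

47.011


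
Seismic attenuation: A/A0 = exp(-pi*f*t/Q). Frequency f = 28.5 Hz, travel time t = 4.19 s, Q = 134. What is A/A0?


pi*f*t/Q = pi*28.5*4.19/134 = 2.799651
A/A0 = exp(-2.799651) = 0.060831

0.060831


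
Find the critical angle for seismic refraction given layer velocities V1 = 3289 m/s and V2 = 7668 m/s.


V1/V2 = 3289/7668 = 0.428925
theta_c = arcsin(0.428925) = 25.3994 degrees

25.3994


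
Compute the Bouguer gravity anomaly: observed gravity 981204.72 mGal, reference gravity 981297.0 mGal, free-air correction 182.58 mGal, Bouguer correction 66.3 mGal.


BA = g_obs - g_ref + FAC - BC
= 981204.72 - 981297.0 + 182.58 - 66.3
= 24.0 mGal

24.0


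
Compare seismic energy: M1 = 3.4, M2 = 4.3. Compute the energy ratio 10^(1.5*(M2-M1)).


M2 - M1 = 4.3 - 3.4 = 0.9
1.5 * 0.9 = 1.35
ratio = 10^1.35 = 22.39

22.39


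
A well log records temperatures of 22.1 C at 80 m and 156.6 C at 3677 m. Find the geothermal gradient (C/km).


dT = 156.6 - 22.1 = 134.5 C
dz = 3677 - 80 = 3597 m
gradient = dT/dz * 1000 = 134.5/3597 * 1000 = 37.3923 C/km

37.3923


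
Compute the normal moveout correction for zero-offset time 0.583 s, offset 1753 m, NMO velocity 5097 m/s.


x/Vnmo = 1753/5097 = 0.343928
(x/Vnmo)^2 = 0.118286
t0^2 = 0.339889
sqrt(0.339889 + 0.118286) = 0.676886
dt = 0.676886 - 0.583 = 0.093886

0.093886


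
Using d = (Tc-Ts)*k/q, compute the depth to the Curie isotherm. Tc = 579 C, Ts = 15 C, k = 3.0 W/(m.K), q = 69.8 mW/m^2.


T_Curie - T_surf = 579 - 15 = 564 C
Convert q to W/m^2: 69.8 mW/m^2 = 0.0698 W/m^2
d = 564 * 3.0 / 0.0698 = 24240.69 m

24240.69


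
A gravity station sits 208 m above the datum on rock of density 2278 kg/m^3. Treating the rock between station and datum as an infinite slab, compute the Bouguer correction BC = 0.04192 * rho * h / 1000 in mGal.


BC = 0.04192 * rho * h / 1000
= 0.04192 * 2278 * 208 / 1000
= 19.8627 mGal

19.8627


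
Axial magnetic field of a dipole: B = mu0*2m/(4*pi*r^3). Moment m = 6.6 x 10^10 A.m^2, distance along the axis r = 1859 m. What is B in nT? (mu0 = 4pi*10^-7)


m = 6.6 x 10^10 = 66000000000 A.m^2
2m = 132000000000 A.m^2
r^3 = 1859^3 = 6424482779
B = (4pi*10^-7) * 132000000000 / (4*pi * 6424482779) * 1e9
= 165876.09211 / 80732431606.48 * 1e9
= 2054.6401 nT

2054.6401


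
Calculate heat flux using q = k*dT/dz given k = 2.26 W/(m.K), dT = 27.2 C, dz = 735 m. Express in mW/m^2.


q = k * dT / dz * 1000
= 2.26 * 27.2 / 735 * 1000
= 0.083635 * 1000
= 83.6354 mW/m^2

83.6354


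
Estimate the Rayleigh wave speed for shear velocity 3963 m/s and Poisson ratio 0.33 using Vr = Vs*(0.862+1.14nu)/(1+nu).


Numerator factor = 0.862 + 1.14*0.33 = 1.2382
Denominator = 1 + 0.33 = 1.33
Vr = 3963 * 1.2382 / 1.33 = 3689.46 m/s

3689.46


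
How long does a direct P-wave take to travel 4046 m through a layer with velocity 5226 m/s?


t = x / V
= 4046 / 5226
= 0.7742 s

0.7742


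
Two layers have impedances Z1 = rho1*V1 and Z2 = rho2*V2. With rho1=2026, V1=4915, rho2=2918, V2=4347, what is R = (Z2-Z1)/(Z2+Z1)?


Z1 = 2026 * 4915 = 9957790
Z2 = 2918 * 4347 = 12684546
R = (12684546 - 9957790) / (12684546 + 9957790) = 2726756 / 22642336 = 0.1204

0.1204


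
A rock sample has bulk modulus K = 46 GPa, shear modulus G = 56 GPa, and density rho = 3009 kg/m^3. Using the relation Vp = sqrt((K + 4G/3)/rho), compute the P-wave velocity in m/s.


First compute the effective modulus:
K + 4G/3 = 46e9 + 4*56e9/3 = 120666666666.67 Pa
Then divide by density:
120666666666.67 / 3009 = 40101916.4728 Pa/(kg/m^3)
Take the square root:
Vp = sqrt(40101916.4728) = 6332.61 m/s

6332.61


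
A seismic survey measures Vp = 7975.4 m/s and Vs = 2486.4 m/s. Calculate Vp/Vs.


Vp/Vs = 7975.4 / 2486.4
= 3.2076

3.2076


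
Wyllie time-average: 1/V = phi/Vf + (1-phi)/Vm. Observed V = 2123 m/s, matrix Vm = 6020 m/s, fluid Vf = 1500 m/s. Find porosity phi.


1/V - 1/Vm = 1/2123 - 1/6020 = 0.00030492
1/Vf - 1/Vm = 1/1500 - 1/6020 = 0.00050055
phi = 0.00030492 / 0.00050055 = 0.6092

0.6092


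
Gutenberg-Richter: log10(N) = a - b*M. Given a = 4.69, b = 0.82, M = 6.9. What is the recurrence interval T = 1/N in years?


log10(N) = 4.69 - 0.82*6.9 = -0.968
N = 10^-0.968 = 0.107647
T = 1/N = 1/0.107647 = 9.2897 years

9.2897


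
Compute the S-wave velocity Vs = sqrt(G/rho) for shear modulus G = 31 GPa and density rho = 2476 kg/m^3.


Convert G to Pa: G = 31e9 Pa
Compute G/rho = 31e9 / 2476 = 12520193.8611
Vs = sqrt(12520193.8611) = 3538.39 m/s

3538.39


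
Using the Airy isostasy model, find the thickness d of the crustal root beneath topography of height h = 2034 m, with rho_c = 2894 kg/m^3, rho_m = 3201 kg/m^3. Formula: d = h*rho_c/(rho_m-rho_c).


rho_m - rho_c = 3201 - 2894 = 307
d = 2034 * 2894 / 307
= 5886396 / 307
= 19173.93 m

19173.93


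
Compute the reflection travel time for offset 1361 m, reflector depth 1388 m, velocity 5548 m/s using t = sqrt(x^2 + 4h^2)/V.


x^2 + 4h^2 = 1361^2 + 4*1388^2 = 1852321 + 7706176 = 9558497
sqrt(9558497) = 3091.6819
t = 3091.6819 / 5548 = 0.5573 s

0.5573


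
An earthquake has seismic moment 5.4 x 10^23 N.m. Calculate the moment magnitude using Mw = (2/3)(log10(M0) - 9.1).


log10(M0) = log10(5.4 x 10^23) = 23.7324
Mw = 2/3 * (23.7324 - 9.1)
= 2/3 * 14.6324
= 9.75

9.75


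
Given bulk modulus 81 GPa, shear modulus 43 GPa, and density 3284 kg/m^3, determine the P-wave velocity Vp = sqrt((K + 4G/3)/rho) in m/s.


First compute the effective modulus:
K + 4G/3 = 81e9 + 4*43e9/3 = 138333333333.33 Pa
Then divide by density:
138333333333.33 / 3284 = 42123426.7154 Pa/(kg/m^3)
Take the square root:
Vp = sqrt(42123426.7154) = 6490.26 m/s

6490.26


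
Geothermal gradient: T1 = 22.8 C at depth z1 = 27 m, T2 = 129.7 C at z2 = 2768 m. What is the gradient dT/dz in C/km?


dT = 129.7 - 22.8 = 106.9 C
dz = 2768 - 27 = 2741 m
gradient = dT/dz * 1000 = 106.9/2741 * 1000 = 39.0004 C/km

39.0004


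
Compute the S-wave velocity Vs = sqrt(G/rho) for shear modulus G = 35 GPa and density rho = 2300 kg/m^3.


Convert G to Pa: G = 35e9 Pa
Compute G/rho = 35e9 / 2300 = 15217391.3043
Vs = sqrt(15217391.3043) = 3900.95 m/s

3900.95


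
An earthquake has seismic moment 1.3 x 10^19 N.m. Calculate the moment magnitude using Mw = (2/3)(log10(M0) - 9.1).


log10(M0) = log10(1.3 x 10^19) = 19.1139
Mw = 2/3 * (19.1139 - 9.1)
= 2/3 * 10.0139
= 6.68

6.68


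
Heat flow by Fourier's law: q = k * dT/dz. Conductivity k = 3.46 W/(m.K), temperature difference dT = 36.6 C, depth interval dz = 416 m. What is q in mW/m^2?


q = k * dT / dz * 1000
= 3.46 * 36.6 / 416 * 1000
= 0.304413 * 1000
= 304.4135 mW/m^2

304.4135


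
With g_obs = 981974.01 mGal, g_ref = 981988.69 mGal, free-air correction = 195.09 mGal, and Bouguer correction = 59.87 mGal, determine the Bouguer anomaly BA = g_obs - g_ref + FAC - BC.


BA = g_obs - g_ref + FAC - BC
= 981974.01 - 981988.69 + 195.09 - 59.87
= 120.54 mGal

120.54


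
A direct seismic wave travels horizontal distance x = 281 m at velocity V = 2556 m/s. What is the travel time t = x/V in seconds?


t = x / V
= 281 / 2556
= 0.1099 s

0.1099


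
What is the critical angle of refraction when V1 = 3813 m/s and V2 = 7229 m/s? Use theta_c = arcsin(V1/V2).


V1/V2 = 3813/7229 = 0.527459
theta_c = arcsin(0.527459) = 31.8339 degrees

31.8339


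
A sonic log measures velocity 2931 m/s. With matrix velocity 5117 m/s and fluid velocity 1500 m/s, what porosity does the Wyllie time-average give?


1/V - 1/Vm = 1/2931 - 1/5117 = 0.00014575
1/Vf - 1/Vm = 1/1500 - 1/5117 = 0.00047124
phi = 0.00014575 / 0.00047124 = 0.3093

0.3093


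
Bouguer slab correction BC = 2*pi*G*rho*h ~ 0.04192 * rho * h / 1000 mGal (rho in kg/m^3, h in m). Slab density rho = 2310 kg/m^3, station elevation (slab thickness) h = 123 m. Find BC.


BC = 0.04192 * rho * h / 1000
= 0.04192 * 2310 * 123 / 1000
= 11.9107 mGal

11.9107


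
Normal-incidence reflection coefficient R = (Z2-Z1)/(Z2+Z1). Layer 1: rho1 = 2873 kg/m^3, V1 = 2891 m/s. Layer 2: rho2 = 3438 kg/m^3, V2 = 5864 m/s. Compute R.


Z1 = 2873 * 2891 = 8305843
Z2 = 3438 * 5864 = 20160432
R = (20160432 - 8305843) / (20160432 + 8305843) = 11854589 / 28466275 = 0.4164

0.4164


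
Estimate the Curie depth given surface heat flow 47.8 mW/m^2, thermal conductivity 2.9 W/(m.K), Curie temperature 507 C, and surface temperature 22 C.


T_Curie - T_surf = 507 - 22 = 485 C
Convert q to W/m^2: 47.8 mW/m^2 = 0.0478 W/m^2
d = 485 * 2.9 / 0.0478 = 29424.69 m

29424.69


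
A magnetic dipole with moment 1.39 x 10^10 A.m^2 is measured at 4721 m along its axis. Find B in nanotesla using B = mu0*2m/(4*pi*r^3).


m = 1.39 x 10^10 = 13900000000 A.m^2
2m = 27800000000 A.m^2
r^3 = 4721^3 = 105220897361
B = (4pi*10^-7) * 27800000000 / (4*pi * 105220897361) * 1e9
= 34934.510308 / 1322244792613.77 * 1e9
= 26.4206 nT

26.4206


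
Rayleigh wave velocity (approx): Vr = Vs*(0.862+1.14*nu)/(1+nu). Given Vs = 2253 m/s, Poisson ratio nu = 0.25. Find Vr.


Numerator factor = 0.862 + 1.14*0.25 = 1.147
Denominator = 1 + 0.25 = 1.25
Vr = 2253 * 1.147 / 1.25 = 2067.35 m/s

2067.35


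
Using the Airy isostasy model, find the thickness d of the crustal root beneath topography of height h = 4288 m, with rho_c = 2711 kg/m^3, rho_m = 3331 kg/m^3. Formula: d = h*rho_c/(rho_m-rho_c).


rho_m - rho_c = 3331 - 2711 = 620
d = 4288 * 2711 / 620
= 11624768 / 620
= 18749.63 m

18749.63


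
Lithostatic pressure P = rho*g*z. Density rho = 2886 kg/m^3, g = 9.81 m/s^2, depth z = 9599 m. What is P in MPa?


P = rho * g * z / 1e6
= 2886 * 9.81 * 9599 / 1e6
= 271763624.34 / 1e6
= 271.7636 MPa

271.7636


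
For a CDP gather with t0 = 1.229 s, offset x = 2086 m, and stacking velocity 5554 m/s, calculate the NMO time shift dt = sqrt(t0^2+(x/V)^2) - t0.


x/Vnmo = 2086/5554 = 0.375585
(x/Vnmo)^2 = 0.141064
t0^2 = 1.510441
sqrt(1.510441 + 0.141064) = 1.285109
dt = 1.285109 - 1.229 = 0.056109

0.056109


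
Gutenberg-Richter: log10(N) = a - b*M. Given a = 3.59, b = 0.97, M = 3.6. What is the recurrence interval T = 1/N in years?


log10(N) = 3.59 - 0.97*3.6 = 0.098
N = 10^0.098 = 1.253141
T = 1/N = 1/1.253141 = 0.798 years

0.798


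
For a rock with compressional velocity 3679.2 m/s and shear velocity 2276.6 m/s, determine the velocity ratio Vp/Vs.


Vp/Vs = 3679.2 / 2276.6
= 1.6161

1.6161


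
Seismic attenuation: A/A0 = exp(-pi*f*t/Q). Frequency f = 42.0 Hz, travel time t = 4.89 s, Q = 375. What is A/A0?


pi*f*t/Q = pi*42.0*4.89/375 = 1.720587
A/A0 = exp(-1.720587) = 0.178961

0.178961


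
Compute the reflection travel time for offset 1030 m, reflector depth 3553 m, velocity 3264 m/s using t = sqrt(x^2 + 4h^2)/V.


x^2 + 4h^2 = 1030^2 + 4*3553^2 = 1060900 + 50495236 = 51556136
sqrt(51556136) = 7180.2602
t = 7180.2602 / 3264 = 2.1998 s

2.1998


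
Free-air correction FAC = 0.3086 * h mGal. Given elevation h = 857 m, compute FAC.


FAC = 0.3086 * h
= 0.3086 * 857
= 264.4702 mGal

264.4702


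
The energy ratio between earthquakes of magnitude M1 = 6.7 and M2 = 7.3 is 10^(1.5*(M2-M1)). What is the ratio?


M2 - M1 = 7.3 - 6.7 = 0.6
1.5 * 0.6 = 0.9
ratio = 10^0.9 = 7.94

7.94


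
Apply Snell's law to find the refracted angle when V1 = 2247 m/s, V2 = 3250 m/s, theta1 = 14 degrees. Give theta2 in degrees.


sin(theta1) = sin(14 deg) = 0.241922
sin(theta2) = V2/V1 * sin(theta1) = 3250/2247 * 0.241922 = 0.349909
theta2 = arcsin(0.349909) = 20.4818 degrees

20.4818


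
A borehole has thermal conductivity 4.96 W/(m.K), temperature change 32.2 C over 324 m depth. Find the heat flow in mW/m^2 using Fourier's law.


q = k * dT / dz * 1000
= 4.96 * 32.2 / 324 * 1000
= 0.492938 * 1000
= 492.9383 mW/m^2

492.9383


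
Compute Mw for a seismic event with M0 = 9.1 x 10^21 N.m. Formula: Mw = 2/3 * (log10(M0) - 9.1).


log10(M0) = log10(9.1 x 10^21) = 21.959
Mw = 2/3 * (21.959 - 9.1)
= 2/3 * 12.859
= 8.57

8.57


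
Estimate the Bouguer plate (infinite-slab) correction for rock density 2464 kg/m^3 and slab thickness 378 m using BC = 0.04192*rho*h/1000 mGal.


BC = 0.04192 * rho * h / 1000
= 0.04192 * 2464 * 378 / 1000
= 39.044 mGal

39.044


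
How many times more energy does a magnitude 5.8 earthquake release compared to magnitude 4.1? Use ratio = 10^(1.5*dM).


M2 - M1 = 5.8 - 4.1 = 1.7
1.5 * 1.7 = 2.55
ratio = 10^2.55 = 354.81

354.81
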